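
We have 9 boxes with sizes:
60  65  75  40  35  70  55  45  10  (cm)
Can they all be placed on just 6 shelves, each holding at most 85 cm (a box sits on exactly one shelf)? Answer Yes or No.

No

Total = 455 cm; ⌈455/85⌉ = 6.
The bound of 6 does not rule out 6, but exhaustive search shows no assignment into 6 shelves of capacity 85 cm exists — the minimum is 7.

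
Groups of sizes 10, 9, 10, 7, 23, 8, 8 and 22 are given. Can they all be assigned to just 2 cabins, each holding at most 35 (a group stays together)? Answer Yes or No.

Total = 97; ⌈97/35⌉ = 3.
At least 3 cabins are required, but only 2 are allowed.

No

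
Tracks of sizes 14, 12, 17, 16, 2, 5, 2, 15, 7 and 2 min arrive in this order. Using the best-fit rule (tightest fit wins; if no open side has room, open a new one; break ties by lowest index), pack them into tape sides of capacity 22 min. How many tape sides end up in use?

5

  14 → side 1 (new)  [load 14/22]
  12 → side 2 (new)  [load 12/22]
  17 → side 3 (new)  [load 17/22]
  16 → side 4 (new)  [load 16/22]
  2 → side 3  [load 19/22]
  5 → side 4  [load 21/22]
  2 → side 3  [load 21/22]
  15 → side 5 (new)  [load 15/22]
  7 → side 5  [load 22/22]
  2 → side 1  [load 16/22]
5 tape sides opened.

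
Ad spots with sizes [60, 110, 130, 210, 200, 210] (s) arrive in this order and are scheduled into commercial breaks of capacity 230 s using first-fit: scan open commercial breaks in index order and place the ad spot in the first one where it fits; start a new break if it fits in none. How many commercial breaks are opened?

5

  60 → break 1 (new)  [load 60/230]
  110 → break 1  [load 170/230]
  130 → break 2 (new)  [load 130/230]
  210 → break 3 (new)  [load 210/230]
  200 → break 4 (new)  [load 200/230]
  210 → break 5 (new)  [load 210/230]
5 commercial breaks opened.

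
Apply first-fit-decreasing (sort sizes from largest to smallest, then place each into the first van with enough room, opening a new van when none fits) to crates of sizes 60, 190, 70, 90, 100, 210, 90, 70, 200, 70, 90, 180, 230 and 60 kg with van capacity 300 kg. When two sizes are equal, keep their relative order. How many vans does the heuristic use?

6

Sorted descending: 230, 210, 200, 190, 180, 100, 90, 90, 90, 70, 70, 70, 60, 60.
  230 → van 1 (new)  [load 230/300]
  210 → van 2 (new)  [load 210/300]
  200 → van 3 (new)  [load 200/300]
  190 → van 4 (new)  [load 190/300]
  180 → van 5 (new)  [load 180/300]
  100 → van 3  [load 300/300]
  90 → van 2  [load 300/300]
  90 → van 4  [load 280/300]
  90 → van 5  [load 270/300]
  70 → van 1  [load 300/300]
  70 → van 6 (new)  [load 70/300]
  70 → van 6  [load 140/300]
  60 → van 6  [load 200/300]
  60 → van 6  [load 260/300]
6 vans opened.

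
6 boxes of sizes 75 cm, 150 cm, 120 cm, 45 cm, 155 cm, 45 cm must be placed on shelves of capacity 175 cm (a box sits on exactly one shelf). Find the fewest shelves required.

Total = 155 + 150 + 120 + 75 + 45 + 45 = 590 cm.
Lower bound: ⌈590/175⌉ = 4 shelves.
A packing using 4 shelves:
  shelf 1: 155 = 155
  shelf 2: 150 = 150
  shelf 3: 120 + 45 = 165
  shelf 4: 75 + 45 = 120
This matches the lower bound, so 4 is optimal.

4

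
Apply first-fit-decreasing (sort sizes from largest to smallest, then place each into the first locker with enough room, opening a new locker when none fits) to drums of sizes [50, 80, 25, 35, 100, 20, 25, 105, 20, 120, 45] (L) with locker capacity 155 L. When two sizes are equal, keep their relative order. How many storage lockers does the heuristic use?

5

Sorted descending: 120, 105, 100, 80, 50, 45, 35, 25, 25, 20, 20.
  120 → locker 1 (new)  [load 120/155]
  105 → locker 2 (new)  [load 105/155]
  100 → locker 3 (new)  [load 100/155]
  80 → locker 4 (new)  [load 80/155]
  50 → locker 2  [load 155/155]
  45 → locker 3  [load 145/155]
  35 → locker 1  [load 155/155]
  25 → locker 4  [load 105/155]
  25 → locker 4  [load 130/155]
  20 → locker 4  [load 150/155]
  20 → locker 5 (new)  [load 20/155]
5 storage lockers opened.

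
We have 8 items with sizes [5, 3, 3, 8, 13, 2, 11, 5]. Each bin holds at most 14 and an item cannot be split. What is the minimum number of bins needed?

4

Total = 13 + 11 + 8 + 5 + 5 + 3 + 3 + 2 = 50.
Lower bound: ⌈50/14⌉ = 4 bins.
A packing using 4 bins:
  bin 1: 13 = 13
  bin 2: 11 + 3 = 14
  bin 3: 8 + 5 = 13
  bin 4: 5 + 3 + 2 = 10
This matches the lower bound, so 4 is optimal.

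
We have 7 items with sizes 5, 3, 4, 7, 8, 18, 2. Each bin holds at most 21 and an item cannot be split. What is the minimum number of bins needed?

3

Total = 18 + 8 + 7 + 5 + 4 + 3 + 2 = 47.
Lower bound: ⌈47/21⌉ = 3 bins.
A packing using 3 bins:
  bin 1: 18 + 3 = 21
  bin 2: 8 + 7 + 5 = 20
  bin 3: 4 + 2 = 6
This matches the lower bound, so 3 is optimal.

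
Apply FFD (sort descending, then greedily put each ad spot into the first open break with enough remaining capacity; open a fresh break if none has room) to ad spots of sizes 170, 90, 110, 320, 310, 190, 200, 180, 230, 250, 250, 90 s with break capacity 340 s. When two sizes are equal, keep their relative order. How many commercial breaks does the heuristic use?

9

Sorted descending: 320, 310, 250, 250, 230, 200, 190, 180, 170, 110, 90, 90.
  320 → break 1 (new)  [load 320/340]
  310 → break 2 (new)  [load 310/340]
  250 → break 3 (new)  [load 250/340]
  250 → break 4 (new)  [load 250/340]
  230 → break 5 (new)  [load 230/340]
  200 → break 6 (new)  [load 200/340]
  190 → break 7 (new)  [load 190/340]
  180 → break 8 (new)  [load 180/340]
  170 → break 9 (new)  [load 170/340]
  110 → break 5  [load 340/340]
  90 → break 3  [load 340/340]
  90 → break 4  [load 340/340]
9 commercial breaks opened.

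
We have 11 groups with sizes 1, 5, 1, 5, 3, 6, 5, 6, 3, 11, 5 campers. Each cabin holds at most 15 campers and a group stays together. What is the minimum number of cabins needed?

4

Total = 11 + 6 + 6 + 5 + 5 + 5 + 5 + 3 + 3 + 1 + 1 = 51 campers.
Lower bound: ⌈51/15⌉ = 4 cabins.
A packing using 4 cabins:
  cabin 1: 11 + 3 + 1 = 15
  cabin 2: 6 + 6 + 3 = 15
  cabin 3: 5 + 5 + 5 = 15
  cabin 4: 5 + 1 = 6
This matches the lower bound, so 4 is optimal.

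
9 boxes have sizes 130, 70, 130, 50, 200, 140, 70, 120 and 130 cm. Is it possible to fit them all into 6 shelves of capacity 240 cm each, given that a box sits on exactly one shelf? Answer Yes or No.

A valid assignment using 6 shelves:
  shelf 1: 200 = 200
  shelf 2: 140 + 70 = 210
  shelf 3: 130 + 70 = 200
  shelf 4: 130 + 50 = 180
  shelf 5: 130 = 130
  shelf 6: 120 = 120
Every load is within 240 cm, so 6 shelves suffice.

Yes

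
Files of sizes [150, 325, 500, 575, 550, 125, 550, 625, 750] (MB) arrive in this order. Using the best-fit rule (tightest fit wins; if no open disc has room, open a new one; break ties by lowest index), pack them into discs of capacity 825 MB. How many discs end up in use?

7

  150 → disc 1 (new)  [load 150/825]
  325 → disc 1  [load 475/825]
  500 → disc 2 (new)  [load 500/825]
  575 → disc 3 (new)  [load 575/825]
  550 → disc 4 (new)  [load 550/825]
  125 → disc 3  [load 700/825]
  550 → disc 5 (new)  [load 550/825]
  625 → disc 6 (new)  [load 625/825]
  750 → disc 7 (new)  [load 750/825]
7 discs opened.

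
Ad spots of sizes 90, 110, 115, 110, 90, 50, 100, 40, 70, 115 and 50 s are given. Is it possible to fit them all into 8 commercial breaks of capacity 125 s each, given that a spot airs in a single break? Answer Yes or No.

No

Total = 940 s; ⌈940/125⌉ = 8.
The bound of 8 does not rule out 8, but exhaustive search shows no assignment into 8 commercial breaks of capacity 125 s exists — the minimum is 9.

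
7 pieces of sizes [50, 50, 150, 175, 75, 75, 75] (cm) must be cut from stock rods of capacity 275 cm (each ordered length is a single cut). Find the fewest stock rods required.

3

Total = 175 + 150 + 75 + 75 + 75 + 50 + 50 = 650 cm.
Lower bound: ⌈650/275⌉ = 3 stock rods.
A packing using 3 stock rods:
  stock rod 1: 175 + 75 = 250
  stock rod 2: 150 + 75 + 50 = 275
  stock rod 3: 75 + 50 = 125
This matches the lower bound, so 3 is optimal.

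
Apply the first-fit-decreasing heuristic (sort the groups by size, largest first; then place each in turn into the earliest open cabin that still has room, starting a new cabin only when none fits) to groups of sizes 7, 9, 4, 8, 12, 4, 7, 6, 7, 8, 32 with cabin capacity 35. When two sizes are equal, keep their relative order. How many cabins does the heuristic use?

Sorted descending: 32, 12, 9, 8, 8, 7, 7, 7, 6, 4, 4.
  32 → cabin 1 (new)  [load 32/35]
  12 → cabin 2 (new)  [load 12/35]
  9 → cabin 2  [load 21/35]
  8 → cabin 2  [load 29/35]
  8 → cabin 3 (new)  [load 8/35]
  7 → cabin 3  [load 15/35]
  7 → cabin 3  [load 22/35]
  7 → cabin 3  [load 29/35]
  6 → cabin 2  [load 35/35]
  4 → cabin 3  [load 33/35]
  4 → cabin 4 (new)  [load 4/35]
4 cabins opened.

4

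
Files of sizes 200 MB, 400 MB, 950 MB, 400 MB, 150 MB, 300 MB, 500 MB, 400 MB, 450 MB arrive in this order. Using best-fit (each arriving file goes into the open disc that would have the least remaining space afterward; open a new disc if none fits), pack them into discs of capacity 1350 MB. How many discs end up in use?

  200 → disc 1 (new)  [load 200/1350]
  400 → disc 1  [load 600/1350]
  950 → disc 2 (new)  [load 950/1350]
  400 → disc 2  [load 1350/1350]
  150 → disc 1  [load 750/1350]
  300 → disc 1  [load 1050/1350]
  500 → disc 3 (new)  [load 500/1350]
  400 → disc 3  [load 900/1350]
  450 → disc 3  [load 1350/1350]
3 discs opened.

3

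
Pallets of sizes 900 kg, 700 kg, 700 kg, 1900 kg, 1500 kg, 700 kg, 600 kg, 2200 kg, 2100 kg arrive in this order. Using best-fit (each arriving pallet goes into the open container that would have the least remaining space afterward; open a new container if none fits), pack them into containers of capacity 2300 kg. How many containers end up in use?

  900 → container 1 (new)  [load 900/2300]
  700 → container 1  [load 1600/2300]
  700 → container 1  [load 2300/2300]
  1900 → container 2 (new)  [load 1900/2300]
  1500 → container 3 (new)  [load 1500/2300]
  700 → container 3  [load 2200/2300]
  600 → container 4 (new)  [load 600/2300]
  2200 → container 5 (new)  [load 2200/2300]
  2100 → container 6 (new)  [load 2100/2300]
6 containers opened.

6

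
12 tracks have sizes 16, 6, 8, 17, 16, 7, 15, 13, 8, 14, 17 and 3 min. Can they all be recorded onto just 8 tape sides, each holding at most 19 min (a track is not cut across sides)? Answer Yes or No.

Total = 140 min; ⌈140/19⌉ = 8.
The bound of 8 does not rule out 8, but exhaustive search shows no assignment into 8 tape sides of capacity 19 min exists — the minimum is 9.

No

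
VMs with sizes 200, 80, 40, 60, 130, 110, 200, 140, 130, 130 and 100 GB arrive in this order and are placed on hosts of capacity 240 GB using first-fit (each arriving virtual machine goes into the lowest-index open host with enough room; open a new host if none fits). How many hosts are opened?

  200 → host 1 (new)  [load 200/240]
  80 → host 2 (new)  [load 80/240]
  40 → host 1  [load 240/240]
  60 → host 2  [load 140/240]
  130 → host 3 (new)  [load 130/240]
  110 → host 3  [load 240/240]
  200 → host 4 (new)  [load 200/240]
  140 → host 5 (new)  [load 140/240]
  130 → host 6 (new)  [load 130/240]
  130 → host 7 (new)  [load 130/240]
  100 → host 2  [load 240/240]
7 hosts opened.

7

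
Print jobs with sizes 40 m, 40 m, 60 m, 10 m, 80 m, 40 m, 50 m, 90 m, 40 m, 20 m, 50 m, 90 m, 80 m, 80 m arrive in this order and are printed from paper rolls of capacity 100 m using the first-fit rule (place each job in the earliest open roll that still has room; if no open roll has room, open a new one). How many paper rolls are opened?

  40 → roll 1 (new)  [load 40/100]
  40 → roll 1  [load 80/100]
  60 → roll 2 (new)  [load 60/100]
  10 → roll 1  [load 90/100]
  80 → roll 3 (new)  [load 80/100]
  40 → roll 2  [load 100/100]
  50 → roll 4 (new)  [load 50/100]
  90 → roll 5 (new)  [load 90/100]
  40 → roll 4  [load 90/100]
  20 → roll 3  [load 100/100]
  50 → roll 6 (new)  [load 50/100]
  90 → roll 7 (new)  [load 90/100]
  80 → roll 8 (new)  [load 80/100]
  80 → roll 9 (new)  [load 80/100]
9 paper rolls opened.

9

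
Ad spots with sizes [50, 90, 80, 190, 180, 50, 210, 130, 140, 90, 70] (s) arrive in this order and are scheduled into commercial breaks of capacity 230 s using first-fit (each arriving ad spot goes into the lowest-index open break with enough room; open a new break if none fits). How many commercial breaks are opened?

  50 → break 1 (new)  [load 50/230]
  90 → break 1  [load 140/230]
  80 → break 1  [load 220/230]
  190 → break 2 (new)  [load 190/230]
  180 → break 3 (new)  [load 180/230]
  50 → break 3  [load 230/230]
  210 → break 4 (new)  [load 210/230]
  130 → break 5 (new)  [load 130/230]
  140 → break 6 (new)  [load 140/230]
  90 → break 5  [load 220/230]
  70 → break 6  [load 210/230]
6 commercial breaks opened.

6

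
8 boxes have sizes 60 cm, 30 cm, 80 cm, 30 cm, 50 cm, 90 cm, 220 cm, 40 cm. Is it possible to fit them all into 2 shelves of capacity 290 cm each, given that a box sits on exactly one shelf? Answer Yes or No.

No

Total = 600 cm; ⌈600/290⌉ = 3.
At least 3 shelves are required, but only 2 are allowed.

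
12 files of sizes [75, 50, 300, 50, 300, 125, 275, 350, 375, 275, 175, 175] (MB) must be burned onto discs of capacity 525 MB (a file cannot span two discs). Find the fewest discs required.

Total = 375 + 350 + 300 + 300 + 275 + 275 + 175 + 175 + 125 + 75 + 50 + 50 = 2525 MB.
Lower bound: ⌈2525/525⌉ = 5 discs.
Also, 6 files each exceed 525/2 MB, and no two of those can share a disc, so at least 6 discs are needed.
A packing using 6 discs:
  disc 1: 375 + 125 = 500
  disc 2: 350 + 175 = 525
  disc 3: 300 + 175 + 50 = 525
  disc 4: 300 + 75 + 50 = 425
  disc 5: 275 = 275
  disc 6: 275 = 275
This matches the lower bound, so 6 is optimal.

6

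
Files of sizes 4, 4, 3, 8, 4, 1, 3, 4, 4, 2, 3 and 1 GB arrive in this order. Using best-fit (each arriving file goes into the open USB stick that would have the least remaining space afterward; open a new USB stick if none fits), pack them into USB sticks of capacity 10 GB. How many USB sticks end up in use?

5

  4 → USB stick 1 (new)  [load 4/10]
  4 → USB stick 1  [load 8/10]
  3 → USB stick 2 (new)  [load 3/10]
  8 → USB stick 3 (new)  [load 8/10]
  4 → USB stick 2  [load 7/10]
  1 → USB stick 1  [load 9/10]
  3 → USB stick 2  [load 10/10]
  4 → USB stick 4 (new)  [load 4/10]
  4 → USB stick 4  [load 8/10]
  2 → USB stick 3  [load 10/10]
  3 → USB stick 5 (new)  [load 3/10]
  1 → USB stick 1  [load 10/10]
5 USB sticks opened.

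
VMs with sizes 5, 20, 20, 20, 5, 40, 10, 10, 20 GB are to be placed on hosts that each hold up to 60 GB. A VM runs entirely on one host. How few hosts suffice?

3

Total = 40 + 20 + 20 + 20 + 20 + 10 + 10 + 5 + 5 = 150 GB.
Lower bound: ⌈150/60⌉ = 3 hosts.
A packing using 3 hosts:
  host 1: 40 + 20 = 60
  host 2: 20 + 20 + 20 = 60
  host 3: 10 + 10 + 5 + 5 = 30
This matches the lower bound, so 3 is optimal.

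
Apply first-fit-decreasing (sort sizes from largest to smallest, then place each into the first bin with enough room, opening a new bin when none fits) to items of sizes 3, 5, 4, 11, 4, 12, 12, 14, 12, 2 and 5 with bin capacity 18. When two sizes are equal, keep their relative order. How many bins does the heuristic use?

Sorted descending: 14, 12, 12, 12, 11, 5, 5, 4, 4, 3, 2.
  14 → bin 1 (new)  [load 14/18]
  12 → bin 2 (new)  [load 12/18]
  12 → bin 3 (new)  [load 12/18]
  12 → bin 4 (new)  [load 12/18]
  11 → bin 5 (new)  [load 11/18]
  5 → bin 2  [load 17/18]
  5 → bin 3  [load 17/18]
  4 → bin 1  [load 18/18]
  4 → bin 4  [load 16/18]
  3 → bin 5  [load 14/18]
  2 → bin 4  [load 18/18]
5 bins opened.

5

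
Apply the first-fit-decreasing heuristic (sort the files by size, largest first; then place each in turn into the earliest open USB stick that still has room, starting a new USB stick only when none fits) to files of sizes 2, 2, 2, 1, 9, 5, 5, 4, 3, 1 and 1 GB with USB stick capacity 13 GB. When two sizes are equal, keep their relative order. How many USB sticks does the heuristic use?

3

Sorted descending: 9, 5, 5, 4, 3, 2, 2, 2, 1, 1, 1.
  9 → USB stick 1 (new)  [load 9/13]
  5 → USB stick 2 (new)  [load 5/13]
  5 → USB stick 2  [load 10/13]
  4 → USB stick 1  [load 13/13]
  3 → USB stick 2  [load 13/13]
  2 → USB stick 3 (new)  [load 2/13]
  2 → USB stick 3  [load 4/13]
  2 → USB stick 3  [load 6/13]
  1 → USB stick 3  [load 7/13]
  1 → USB stick 3  [load 8/13]
  1 → USB stick 3  [load 9/13]
3 USB sticks opened.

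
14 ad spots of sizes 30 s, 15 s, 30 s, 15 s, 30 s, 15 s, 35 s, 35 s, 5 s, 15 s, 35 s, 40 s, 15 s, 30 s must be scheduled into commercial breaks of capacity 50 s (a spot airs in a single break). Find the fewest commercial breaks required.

8

Total = 40 + 35 + 35 + 35 + 30 + 30 + 30 + 30 + 15 + 15 + 15 + 15 + 15 + 5 = 345 s.
Lower bound: ⌈345/50⌉ = 7 commercial breaks.
Also, 8 ad spots each exceed 25 s, and no two of those can share a break, so at least 8 commercial breaks are needed.
A packing using 8 commercial breaks:
  break 1: 40 + 5 = 45
  break 2: 35 + 15 = 50
  break 3: 35 + 15 = 50
  break 4: 35 + 15 = 50
  break 5: 30 + 15 = 45
  break 6: 30 + 15 = 45
  break 7: 30 = 30
  break 8: 30 = 30
This matches the lower bound, so 8 is optimal.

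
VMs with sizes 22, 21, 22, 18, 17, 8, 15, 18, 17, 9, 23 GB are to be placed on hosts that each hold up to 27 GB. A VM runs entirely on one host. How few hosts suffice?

9

Total = 23 + 22 + 22 + 21 + 18 + 18 + 17 + 17 + 15 + 9 + 8 = 190 GB.
Lower bound: ⌈190/27⌉ = 8 hosts.
Also, 9 VMs each exceed 27/2 GB, and no two of those can share a host, so at least 9 hosts are needed.
A packing using 9 hosts:
  host 1: 23 = 23
  host 2: 22 = 22
  host 3: 22 = 22
  host 4: 21 = 21
  host 5: 18 + 9 = 27
  host 6: 18 + 8 = 26
  host 7: 17 = 17
  host 8: 17 = 17
  host 9: 15 = 15
This matches the lower bound, so 9 is optimal.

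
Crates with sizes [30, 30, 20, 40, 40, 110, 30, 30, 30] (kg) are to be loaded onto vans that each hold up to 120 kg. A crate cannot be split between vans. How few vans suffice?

4

Total = 110 + 40 + 40 + 30 + 30 + 30 + 30 + 30 + 20 = 360 kg.
Lower bound: ⌈360/120⌉ = 3 vans.
A packing using 4 vans:
  van 1: 110 = 110
  van 2: 40 + 40 + 30 = 110
  van 3: 30 + 30 + 30 + 30 = 120
  van 4: 20 = 20
No arrangement into 3 vans stays within capacity, so 4 is optimal.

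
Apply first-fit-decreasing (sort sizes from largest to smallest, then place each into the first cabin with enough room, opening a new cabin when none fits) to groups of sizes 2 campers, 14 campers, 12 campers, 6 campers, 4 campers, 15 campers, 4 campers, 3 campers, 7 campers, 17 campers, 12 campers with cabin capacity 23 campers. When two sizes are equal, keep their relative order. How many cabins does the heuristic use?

5

Sorted descending: 17, 15, 14, 12, 12, 7, 6, 4, 4, 3, 2.
  17 → cabin 1 (new)  [load 17/23]
  15 → cabin 2 (new)  [load 15/23]
  14 → cabin 3 (new)  [load 14/23]
  12 → cabin 4 (new)  [load 12/23]
  12 → cabin 5 (new)  [load 12/23]
  7 → cabin 2  [load 22/23]
  6 → cabin 1  [load 23/23]
  4 → cabin 3  [load 18/23]
  4 → cabin 3  [load 22/23]
  3 → cabin 4  [load 15/23]
  2 → cabin 4  [load 17/23]
5 cabins opened.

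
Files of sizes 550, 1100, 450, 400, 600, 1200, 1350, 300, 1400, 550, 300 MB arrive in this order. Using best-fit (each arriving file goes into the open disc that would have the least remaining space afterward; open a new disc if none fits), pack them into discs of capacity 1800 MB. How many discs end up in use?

5

  550 → disc 1 (new)  [load 550/1800]
  1100 → disc 1  [load 1650/1800]
  450 → disc 2 (new)  [load 450/1800]
  400 → disc 2  [load 850/1800]
  600 → disc 2  [load 1450/1800]
  1200 → disc 3 (new)  [load 1200/1800]
  1350 → disc 4 (new)  [load 1350/1800]
  300 → disc 2  [load 1750/1800]
  1400 → disc 5 (new)  [load 1400/1800]
  550 → disc 3  [load 1750/1800]
  300 → disc 5  [load 1700/1800]
5 discs opened.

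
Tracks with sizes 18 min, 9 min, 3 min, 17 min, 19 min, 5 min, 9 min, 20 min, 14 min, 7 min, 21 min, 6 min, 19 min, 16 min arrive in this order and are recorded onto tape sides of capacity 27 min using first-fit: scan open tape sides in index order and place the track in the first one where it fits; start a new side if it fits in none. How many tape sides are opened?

8

  18 → side 1 (new)  [load 18/27]
  9 → side 1  [load 27/27]
  3 → side 2 (new)  [load 3/27]
  17 → side 2  [load 20/27]
  19 → side 3 (new)  [load 19/27]
  5 → side 2  [load 25/27]
  9 → side 4 (new)  [load 9/27]
  20 → side 5 (new)  [load 20/27]
  14 → side 4  [load 23/27]
  7 → side 3  [load 26/27]
  21 → side 6 (new)  [load 21/27]
  6 → side 5  [load 26/27]
  19 → side 7 (new)  [load 19/27]
  16 → side 8 (new)  [load 16/27]
8 tape sides opened.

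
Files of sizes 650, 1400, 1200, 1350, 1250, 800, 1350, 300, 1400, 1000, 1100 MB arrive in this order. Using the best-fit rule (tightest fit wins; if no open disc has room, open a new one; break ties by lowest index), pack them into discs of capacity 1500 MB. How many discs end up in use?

9

  650 → disc 1 (new)  [load 650/1500]
  1400 → disc 2 (new)  [load 1400/1500]
  1200 → disc 3 (new)  [load 1200/1500]
  1350 → disc 4 (new)  [load 1350/1500]
  1250 → disc 5 (new)  [load 1250/1500]
  800 → disc 1  [load 1450/1500]
  1350 → disc 6 (new)  [load 1350/1500]
  300 → disc 3  [load 1500/1500]
  1400 → disc 7 (new)  [load 1400/1500]
  1000 → disc 8 (new)  [load 1000/1500]
  1100 → disc 9 (new)  [load 1100/1500]
9 discs opened.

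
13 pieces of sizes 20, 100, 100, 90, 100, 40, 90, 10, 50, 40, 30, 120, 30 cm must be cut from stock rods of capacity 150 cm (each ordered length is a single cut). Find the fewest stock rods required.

Total = 120 + 100 + 100 + 100 + 90 + 90 + 50 + 40 + 40 + 30 + 30 + 20 + 10 = 820 cm.
Lower bound: ⌈820/150⌉ = 6 stock rods.
A packing using 6 stock rods:
  stock rod 1: 120 + 30 = 150
  stock rod 2: 100 + 50 = 150
  stock rod 3: 100 + 40 + 10 = 150
  stock rod 4: 100 + 40 = 140
  stock rod 5: 90 + 30 + 20 = 140
  stock rod 6: 90 = 90
This matches the lower bound, so 6 is optimal.

6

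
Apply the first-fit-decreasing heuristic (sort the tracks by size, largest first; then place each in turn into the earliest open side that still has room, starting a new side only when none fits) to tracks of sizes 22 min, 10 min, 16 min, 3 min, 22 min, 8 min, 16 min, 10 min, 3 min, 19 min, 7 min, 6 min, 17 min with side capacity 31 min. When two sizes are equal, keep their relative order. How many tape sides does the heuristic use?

6

Sorted descending: 22, 22, 19, 17, 16, 16, 10, 10, 8, 7, 6, 3, 3.
  22 → side 1 (new)  [load 22/31]
  22 → side 2 (new)  [load 22/31]
  19 → side 3 (new)  [load 19/31]
  17 → side 4 (new)  [load 17/31]
  16 → side 5 (new)  [load 16/31]
  16 → side 6 (new)  [load 16/31]
  10 → side 3  [load 29/31]
  10 → side 4  [load 27/31]
  8 → side 1  [load 30/31]
  7 → side 2  [load 29/31]
  6 → side 5  [load 22/31]
  3 → side 4  [load 30/31]
  3 → side 5  [load 25/31]
6 tape sides opened.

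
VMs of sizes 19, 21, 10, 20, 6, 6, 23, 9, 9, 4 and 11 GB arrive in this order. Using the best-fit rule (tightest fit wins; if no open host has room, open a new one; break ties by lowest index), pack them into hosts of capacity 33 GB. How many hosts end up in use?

  19 → host 1 (new)  [load 19/33]
  21 → host 2 (new)  [load 21/33]
  10 → host 2  [load 31/33]
  20 → host 3 (new)  [load 20/33]
  6 → host 3  [load 26/33]
  6 → host 3  [load 32/33]
  23 → host 4 (new)  [load 23/33]
  9 → host 4  [load 32/33]
  9 → host 1  [load 28/33]
  4 → host 1  [load 32/33]
  11 → host 5 (new)  [load 11/33]
5 hosts opened.

5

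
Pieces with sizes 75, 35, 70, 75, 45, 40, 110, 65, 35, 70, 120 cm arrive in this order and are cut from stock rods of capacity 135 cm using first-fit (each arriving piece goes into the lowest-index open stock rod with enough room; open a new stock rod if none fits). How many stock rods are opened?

  75 → stock rod 1 (new)  [load 75/135]
  35 → stock rod 1  [load 110/135]
  70 → stock rod 2 (new)  [load 70/135]
  75 → stock rod 3 (new)  [load 75/135]
  45 → stock rod 2  [load 115/135]
  40 → stock rod 3  [load 115/135]
  110 → stock rod 4 (new)  [load 110/135]
  65 → stock rod 5 (new)  [load 65/135]
  35 → stock rod 5  [load 100/135]
  70 → stock rod 6 (new)  [load 70/135]
  120 → stock rod 7 (new)  [load 120/135]
7 stock rods opened.

7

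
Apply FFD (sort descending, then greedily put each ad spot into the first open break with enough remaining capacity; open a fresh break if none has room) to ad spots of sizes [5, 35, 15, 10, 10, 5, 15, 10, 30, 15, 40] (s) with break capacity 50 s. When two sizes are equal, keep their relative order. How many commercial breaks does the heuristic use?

Sorted descending: 40, 35, 30, 15, 15, 15, 10, 10, 10, 5, 5.
  40 → break 1 (new)  [load 40/50]
  35 → break 2 (new)  [load 35/50]
  30 → break 3 (new)  [load 30/50]
  15 → break 2  [load 50/50]
  15 → break 3  [load 45/50]
  15 → break 4 (new)  [load 15/50]
  10 → break 1  [load 50/50]
  10 → break 4  [load 25/50]
  10 → break 4  [load 35/50]
  5 → break 3  [load 50/50]
  5 → break 4  [load 40/50]
4 commercial breaks opened.

4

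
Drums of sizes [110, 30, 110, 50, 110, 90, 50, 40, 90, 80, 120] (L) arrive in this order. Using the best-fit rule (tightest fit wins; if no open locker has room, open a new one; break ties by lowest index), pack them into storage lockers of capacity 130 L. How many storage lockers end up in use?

8

  110 → locker 1 (new)  [load 110/130]
  30 → locker 2 (new)  [load 30/130]
  110 → locker 3 (new)  [load 110/130]
  50 → locker 2  [load 80/130]
  110 → locker 4 (new)  [load 110/130]
  90 → locker 5 (new)  [load 90/130]
  50 → locker 2  [load 130/130]
  40 → locker 5  [load 130/130]
  90 → locker 6 (new)  [load 90/130]
  80 → locker 7 (new)  [load 80/130]
  120 → locker 8 (new)  [load 120/130]
8 storage lockers opened.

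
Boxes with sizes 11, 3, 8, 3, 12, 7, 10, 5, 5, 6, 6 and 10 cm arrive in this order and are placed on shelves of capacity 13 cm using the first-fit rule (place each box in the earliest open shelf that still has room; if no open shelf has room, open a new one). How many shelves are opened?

  11 → shelf 1 (new)  [load 11/13]
  3 → shelf 2 (new)  [load 3/13]
  8 → shelf 2  [load 11/13]
  3 → shelf 3 (new)  [load 3/13]
  12 → shelf 4 (new)  [load 12/13]
  7 → shelf 3  [load 10/13]
  10 → shelf 5 (new)  [load 10/13]
  5 → shelf 6 (new)  [load 5/13]
  5 → shelf 6  [load 10/13]
  6 → shelf 7 (new)  [load 6/13]
  6 → shelf 7  [load 12/13]
  10 → shelf 8 (new)  [load 10/13]
8 shelves opened.

8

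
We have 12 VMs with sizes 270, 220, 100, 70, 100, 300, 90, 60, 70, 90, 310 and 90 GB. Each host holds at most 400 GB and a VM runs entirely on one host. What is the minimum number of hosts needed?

5

Total = 310 + 300 + 270 + 220 + 100 + 100 + 90 + 90 + 90 + 70 + 70 + 60 = 1770 GB.
Lower bound: ⌈1770/400⌉ = 5 hosts.
A packing using 5 hosts:
  host 1: 310 + 90 = 400
  host 2: 300 + 100 = 400
  host 3: 270 + 100 = 370
  host 4: 220 + 90 + 90 = 400
  host 5: 70 + 70 + 60 = 200
This matches the lower bound, so 5 is optimal.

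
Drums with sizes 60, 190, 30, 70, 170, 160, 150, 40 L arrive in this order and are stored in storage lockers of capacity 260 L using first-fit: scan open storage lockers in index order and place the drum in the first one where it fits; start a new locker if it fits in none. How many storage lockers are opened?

4

  60 → locker 1 (new)  [load 60/260]
  190 → locker 1  [load 250/260]
  30 → locker 2 (new)  [load 30/260]
  70 → locker 2  [load 100/260]
  170 → locker 3 (new)  [load 170/260]
  160 → locker 2  [load 260/260]
  150 → locker 4 (new)  [load 150/260]
  40 → locker 3  [load 210/260]
4 storage lockers opened.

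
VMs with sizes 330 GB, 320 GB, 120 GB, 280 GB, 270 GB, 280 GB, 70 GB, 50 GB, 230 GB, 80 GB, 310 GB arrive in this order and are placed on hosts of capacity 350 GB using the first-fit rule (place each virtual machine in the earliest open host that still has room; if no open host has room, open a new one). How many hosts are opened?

8

  330 → host 1 (new)  [load 330/350]
  320 → host 2 (new)  [load 320/350]
  120 → host 3 (new)  [load 120/350]
  280 → host 4 (new)  [load 280/350]
  270 → host 5 (new)  [load 270/350]
  280 → host 6 (new)  [load 280/350]
  70 → host 3  [load 190/350]
  50 → host 3  [load 240/350]
  230 → host 7 (new)  [load 230/350]
  80 → host 3  [load 320/350]
  310 → host 8 (new)  [load 310/350]
8 hosts opened.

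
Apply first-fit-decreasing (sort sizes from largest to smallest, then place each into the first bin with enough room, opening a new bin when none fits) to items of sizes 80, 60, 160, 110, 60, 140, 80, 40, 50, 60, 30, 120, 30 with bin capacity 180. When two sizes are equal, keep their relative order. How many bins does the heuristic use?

6

Sorted descending: 160, 140, 120, 110, 80, 80, 60, 60, 60, 50, 40, 30, 30.
  160 → bin 1 (new)  [load 160/180]
  140 → bin 2 (new)  [load 140/180]
  120 → bin 3 (new)  [load 120/180]
  110 → bin 4 (new)  [load 110/180]
  80 → bin 5 (new)  [load 80/180]
  80 → bin 5  [load 160/180]
  60 → bin 3  [load 180/180]
  60 → bin 4  [load 170/180]
  60 → bin 6 (new)  [load 60/180]
  50 → bin 6  [load 110/180]
  40 → bin 2  [load 180/180]
  30 → bin 6  [load 140/180]
  30 → bin 6  [load 170/180]
6 bins opened.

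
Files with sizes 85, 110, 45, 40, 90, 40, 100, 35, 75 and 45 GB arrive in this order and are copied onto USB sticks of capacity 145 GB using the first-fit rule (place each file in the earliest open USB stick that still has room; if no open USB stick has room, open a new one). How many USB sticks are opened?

5

  85 → USB stick 1 (new)  [load 85/145]
  110 → USB stick 2 (new)  [load 110/145]
  45 → USB stick 1  [load 130/145]
  40 → USB stick 3 (new)  [load 40/145]
  90 → USB stick 3  [load 130/145]
  40 → USB stick 4 (new)  [load 40/145]
  100 → USB stick 4  [load 140/145]
  35 → USB stick 2  [load 145/145]
  75 → USB stick 5 (new)  [load 75/145]
  45 → USB stick 5  [load 120/145]
5 USB sticks opened.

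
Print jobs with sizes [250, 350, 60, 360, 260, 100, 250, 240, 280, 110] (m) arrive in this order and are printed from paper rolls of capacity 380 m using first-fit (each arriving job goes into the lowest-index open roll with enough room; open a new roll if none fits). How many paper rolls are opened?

  250 → roll 1 (new)  [load 250/380]
  350 → roll 2 (new)  [load 350/380]
  60 → roll 1  [load 310/380]
  360 → roll 3 (new)  [load 360/380]
  260 → roll 4 (new)  [load 260/380]
  100 → roll 4  [load 360/380]
  250 → roll 5 (new)  [load 250/380]
  240 → roll 6 (new)  [load 240/380]
  280 → roll 7 (new)  [load 280/380]
  110 → roll 5  [load 360/380]
7 paper rolls opened.

7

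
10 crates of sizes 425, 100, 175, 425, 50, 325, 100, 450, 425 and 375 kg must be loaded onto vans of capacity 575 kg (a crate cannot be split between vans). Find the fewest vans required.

6

Total = 450 + 425 + 425 + 425 + 375 + 325 + 175 + 100 + 100 + 50 = 2850 kg.
Lower bound: ⌈2850/575⌉ = 5 vans.
Also, 6 crates each exceed 575/2 kg, and no two of those can share a van, so at least 6 vans are needed.
A packing using 6 vans:
  van 1: 450 + 100 = 550
  van 2: 425 + 100 + 50 = 575
  van 3: 425 = 425
  van 4: 425 = 425
  van 5: 375 + 175 = 550
  van 6: 325 = 325
This matches the lower bound, so 6 is optimal.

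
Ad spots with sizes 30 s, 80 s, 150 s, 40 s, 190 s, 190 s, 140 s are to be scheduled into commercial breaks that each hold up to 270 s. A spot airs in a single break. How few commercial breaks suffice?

Total = 190 + 190 + 150 + 140 + 80 + 40 + 30 = 820 s.
Lower bound: ⌈820/270⌉ = 4 commercial breaks.
A packing using 4 commercial breaks:
  break 1: 190 + 80 = 270
  break 2: 190 + 40 + 30 = 260
  break 3: 150 = 150
  break 4: 140 = 140
This matches the lower bound, so 4 is optimal.

4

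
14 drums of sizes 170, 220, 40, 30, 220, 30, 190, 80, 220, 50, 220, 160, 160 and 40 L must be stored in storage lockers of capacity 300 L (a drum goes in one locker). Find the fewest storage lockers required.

8

Total = 220 + 220 + 220 + 220 + 190 + 170 + 160 + 160 + 80 + 50 + 40 + 40 + 30 + 30 = 1830 L.
Lower bound: ⌈1830/300⌉ = 7 storage lockers.
Also, 8 drums each exceed 150 L, and no two of those can share a locker, so at least 8 storage lockers are needed.
A packing using 8 storage lockers:
  locker 1: 220 + 80 = 300
  locker 2: 220 + 50 + 30 = 300
  locker 3: 220 + 40 + 40 = 300
  locker 4: 220 + 30 = 250
  locker 5: 190 = 190
  locker 6: 170 = 170
  locker 7: 160 = 160
  locker 8: 160 = 160
This matches the lower bound, so 8 is optimal.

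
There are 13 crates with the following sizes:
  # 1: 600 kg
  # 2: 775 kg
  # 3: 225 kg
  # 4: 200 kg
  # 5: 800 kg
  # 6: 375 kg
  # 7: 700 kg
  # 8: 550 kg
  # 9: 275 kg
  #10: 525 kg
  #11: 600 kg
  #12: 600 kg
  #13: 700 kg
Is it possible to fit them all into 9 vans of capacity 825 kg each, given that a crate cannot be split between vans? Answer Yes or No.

No

Total = 6925 kg; ⌈6925/825⌉ = 9.
The bound of 9 does not rule out 9, but exhaustive search shows no assignment into 9 vans of capacity 825 kg exists — the minimum is 10.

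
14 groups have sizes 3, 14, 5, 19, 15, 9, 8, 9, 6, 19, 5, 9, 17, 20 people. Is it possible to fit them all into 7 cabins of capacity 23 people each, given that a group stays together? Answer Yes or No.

No

Total = 158 people; ⌈158/23⌉ = 7.
The bound of 7 does not rule out 7, but exhaustive search shows no assignment into 7 cabins of capacity 23 people exists — the minimum is 8.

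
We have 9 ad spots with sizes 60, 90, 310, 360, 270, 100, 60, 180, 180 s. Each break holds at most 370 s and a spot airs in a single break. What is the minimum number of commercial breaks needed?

Total = 360 + 310 + 270 + 180 + 180 + 100 + 90 + 60 + 60 = 1610 s.
Lower bound: ⌈1610/370⌉ = 5 commercial breaks.
A packing using 5 commercial breaks:
  break 1: 360 = 360
  break 2: 310 + 60 = 370
  break 3: 270 + 100 = 370
  break 4: 180 + 180 = 360
  break 5: 90 + 60 = 150
This matches the lower bound, so 5 is optimal.

5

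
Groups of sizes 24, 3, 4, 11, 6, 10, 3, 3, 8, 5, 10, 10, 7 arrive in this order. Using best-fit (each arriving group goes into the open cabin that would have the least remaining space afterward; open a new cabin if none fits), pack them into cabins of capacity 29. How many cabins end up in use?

  24 → cabin 1 (new)  [load 24/29]
  3 → cabin 1  [load 27/29]
  4 → cabin 2 (new)  [load 4/29]
  11 → cabin 2  [load 15/29]
  6 → cabin 2  [load 21/29]
  10 → cabin 3 (new)  [load 10/29]
  3 → cabin 2  [load 24/29]
  3 → cabin 2  [load 27/29]
  8 → cabin 3  [load 18/29]
  5 → cabin 3  [load 23/29]
  10 → cabin 4 (new)  [load 10/29]
  10 → cabin 4  [load 20/29]
  7 → cabin 4  [load 27/29]
4 cabins opened.

4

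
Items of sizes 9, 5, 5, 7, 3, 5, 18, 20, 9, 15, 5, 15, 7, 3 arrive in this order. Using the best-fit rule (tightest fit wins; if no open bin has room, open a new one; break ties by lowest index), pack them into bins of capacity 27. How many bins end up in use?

  9 → bin 1 (new)  [load 9/27]
  5 → bin 1  [load 14/27]
  5 → bin 1  [load 19/27]
  7 → bin 1  [load 26/27]
  3 → bin 2 (new)  [load 3/27]
  5 → bin 2  [load 8/27]
  18 → bin 2  [load 26/27]
  20 → bin 3 (new)  [load 20/27]
  9 → bin 4 (new)  [load 9/27]
  15 → bin 4  [load 24/27]
  5 → bin 3  [load 25/27]
  15 → bin 5 (new)  [load 15/27]
  7 → bin 5  [load 22/27]
  3 → bin 4  [load 27/27]
5 bins opened.

5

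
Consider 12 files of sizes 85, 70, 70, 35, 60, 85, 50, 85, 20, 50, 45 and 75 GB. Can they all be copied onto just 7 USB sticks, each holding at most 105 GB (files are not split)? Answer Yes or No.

Total = 730 GB; ⌈730/105⌉ = 7.
The bound of 7 does not rule out 7, but exhaustive search shows no assignment into 7 USB sticks of capacity 105 GB exists — the minimum is 8.

No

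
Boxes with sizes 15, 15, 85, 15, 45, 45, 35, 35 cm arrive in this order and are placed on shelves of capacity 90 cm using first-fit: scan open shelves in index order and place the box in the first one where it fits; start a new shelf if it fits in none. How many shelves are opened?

  15 → shelf 1 (new)  [load 15/90]
  15 → shelf 1  [load 30/90]
  85 → shelf 2 (new)  [load 85/90]
  15 → shelf 1  [load 45/90]
  45 → shelf 1  [load 90/90]
  45 → shelf 3 (new)  [load 45/90]
  35 → shelf 3  [load 80/90]
  35 → shelf 4 (new)  [load 35/90]
4 shelves opened.

4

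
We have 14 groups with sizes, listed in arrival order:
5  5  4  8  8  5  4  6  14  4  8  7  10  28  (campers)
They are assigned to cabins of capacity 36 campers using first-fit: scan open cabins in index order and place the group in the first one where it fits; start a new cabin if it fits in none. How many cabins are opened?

4

  5 → cabin 1 (new)  [load 5/36]
  5 → cabin 1  [load 10/36]
  4 → cabin 1  [load 14/36]
  8 → cabin 1  [load 22/36]
  8 → cabin 1  [load 30/36]
  5 → cabin 1  [load 35/36]
  4 → cabin 2 (new)  [load 4/36]
  6 → cabin 2  [load 10/36]
  14 → cabin 2  [load 24/36]
  4 → cabin 2  [load 28/36]
  8 → cabin 2  [load 36/36]
  7 → cabin 3 (new)  [load 7/36]
  10 → cabin 3  [load 17/36]
  28 → cabin 4 (new)  [load 28/36]
4 cabins opened.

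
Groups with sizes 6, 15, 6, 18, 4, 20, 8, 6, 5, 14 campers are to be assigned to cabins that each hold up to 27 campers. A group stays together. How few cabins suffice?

Total = 20 + 18 + 15 + 14 + 8 + 6 + 6 + 6 + 5 + 4 = 102 campers.
Lower bound: ⌈102/27⌉ = 4 cabins.
A packing using 4 cabins:
  cabin 1: 20 + 6 = 26
  cabin 2: 18 + 8 = 26
  cabin 3: 15 + 6 + 6 = 27
  cabin 4: 14 + 5 + 4 = 23
This matches the lower bound, so 4 is optimal.

4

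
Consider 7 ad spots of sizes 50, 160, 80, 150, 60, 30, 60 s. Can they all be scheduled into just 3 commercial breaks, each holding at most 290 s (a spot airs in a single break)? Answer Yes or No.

A valid assignment using 3 commercial breaks:
  break 1: 160 + 80 + 50 = 290
  break 2: 150 + 60 + 60 = 270
  break 3: 30 = 30
Every load is within 290 s, so 3 commercial breaks suffice.

Yes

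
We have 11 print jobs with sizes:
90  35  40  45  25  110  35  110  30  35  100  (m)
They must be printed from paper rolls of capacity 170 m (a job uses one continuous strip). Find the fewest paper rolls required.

4

Total = 110 + 110 + 100 + 90 + 45 + 40 + 35 + 35 + 35 + 30 + 25 = 655 m.
Lower bound: ⌈655/170⌉ = 4 paper rolls.
A packing using 4 paper rolls:
  roll 1: 110 + 45 = 155
  roll 2: 110 + 35 + 25 = 170
  roll 3: 100 + 40 + 30 = 170
  roll 4: 90 + 35 + 35 = 160
This matches the lower bound, so 4 is optimal.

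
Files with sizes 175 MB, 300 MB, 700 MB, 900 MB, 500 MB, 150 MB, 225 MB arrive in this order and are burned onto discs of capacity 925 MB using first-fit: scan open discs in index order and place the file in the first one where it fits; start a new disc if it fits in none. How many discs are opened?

4

  175 → disc 1 (new)  [load 175/925]
  300 → disc 1  [load 475/925]
  700 → disc 2 (new)  [load 700/925]
  900 → disc 3 (new)  [load 900/925]
  500 → disc 4 (new)  [load 500/925]
  150 → disc 1  [load 625/925]
  225 → disc 1  [load 850/925]
4 discs opened.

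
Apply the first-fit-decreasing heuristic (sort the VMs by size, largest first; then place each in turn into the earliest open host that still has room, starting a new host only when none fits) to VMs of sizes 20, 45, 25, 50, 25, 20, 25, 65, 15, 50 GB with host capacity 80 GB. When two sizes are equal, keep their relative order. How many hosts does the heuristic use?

Sorted descending: 65, 50, 50, 45, 25, 25, 25, 20, 20, 15.
  65 → host 1 (new)  [load 65/80]
  50 → host 2 (new)  [load 50/80]
  50 → host 3 (new)  [load 50/80]
  45 → host 4 (new)  [load 45/80]
  25 → host 2  [load 75/80]
  25 → host 3  [load 75/80]
  25 → host 4  [load 70/80]
  20 → host 5 (new)  [load 20/80]
  20 → host 5  [load 40/80]
  15 → host 1  [load 80/80]
5 hosts opened.

5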